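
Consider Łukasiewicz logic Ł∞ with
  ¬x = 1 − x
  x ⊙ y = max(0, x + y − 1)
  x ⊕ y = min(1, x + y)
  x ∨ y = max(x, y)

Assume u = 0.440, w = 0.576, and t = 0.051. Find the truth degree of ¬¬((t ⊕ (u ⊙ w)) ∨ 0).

0.067

u ⊙ w = max(0, 0.440 + 0.576 − 1) = max(0, 0.016) = 0.016
t ⊕ (u ⊙ w) = min(1, 0.051 + 0.016) = min(1, 0.067) = 0.067
(t ⊕ (u ⊙ w)) ∨ 0 = max(0.067, 0.000) = 0.067
¬((t ⊕ (u ⊙ w)) ∨ 0) = 1 − 0.067 = 0.933
¬¬((t ⊕ (u ⊙ w)) ∨ 0) = 1 − 0.933 = 0.067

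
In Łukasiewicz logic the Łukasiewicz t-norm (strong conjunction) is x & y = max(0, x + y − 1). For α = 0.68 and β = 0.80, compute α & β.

α & β = max(0, 0.68 + 0.80 − 1) = max(0, 0.48) = 0.48
For comparison, the Gödel (minimum) t-norm min(x, y) would give 0.68.

0.48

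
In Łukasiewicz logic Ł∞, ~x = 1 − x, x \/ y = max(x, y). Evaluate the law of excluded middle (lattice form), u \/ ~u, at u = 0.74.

~u = 1 − 0.74 = 0.26
u \/ ~u = max(0.74, 0.26) = 0.74
(The value 0.74 < 1 shows this instance is not satisfied; not a Ł∞-tautology — its value is max(a, 1−a).)

0.74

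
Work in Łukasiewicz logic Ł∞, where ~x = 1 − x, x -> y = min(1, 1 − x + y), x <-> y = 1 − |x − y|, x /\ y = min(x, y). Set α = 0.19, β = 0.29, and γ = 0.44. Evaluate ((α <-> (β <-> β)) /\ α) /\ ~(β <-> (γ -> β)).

β <-> β = 1 − |0.29 − 0.29| = 1 − 0.00 = 1.00
α <-> (β <-> β) = 1 − |0.19 − 1.00| = 1 − 0.81 = 0.19
(α <-> (β <-> β)) /\ α = min(0.19, 0.19) = 0.19
γ -> β = min(1, 1 − 0.44 + 0.29) = min(1, 0.85) = 0.85
β <-> (γ -> β) = 1 − |0.29 − 0.85| = 1 − 0.56 = 0.44
~(β <-> (γ -> β)) = 1 − 0.44 = 0.56
((α <-> (β <-> β)) /\ α) /\ ~(β <-> (γ -> β)) = min(0.19, 0.56) = 0.19

0.19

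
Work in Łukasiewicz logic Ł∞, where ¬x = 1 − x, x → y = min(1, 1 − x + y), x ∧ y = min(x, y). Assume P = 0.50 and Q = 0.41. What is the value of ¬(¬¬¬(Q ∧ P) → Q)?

Q ∧ P = min(0.41, 0.50) = 0.41
¬(Q ∧ P) = 1 − 0.41 = 0.59
¬¬(Q ∧ P) = 1 − 0.59 = 0.41
¬¬¬(Q ∧ P) = 1 − 0.41 = 0.59
¬¬¬(Q ∧ P) → Q = min(1, 1 − 0.59 + 0.41) = min(1, 0.82) = 0.82
¬(¬¬¬(Q ∧ P) → Q) = 1 − 0.82 = 0.18

0.18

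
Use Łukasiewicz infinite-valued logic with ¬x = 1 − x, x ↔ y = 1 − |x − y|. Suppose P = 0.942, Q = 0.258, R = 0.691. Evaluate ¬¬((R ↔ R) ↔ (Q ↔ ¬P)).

R ↔ R = 1 − |0.691 − 0.691| = 1 − 0.000 = 1.000
¬P = 1 − 0.942 = 0.058
Q ↔ ¬P = 1 − |0.258 − 0.058| = 1 − 0.200 = 0.800
(R ↔ R) ↔ (Q ↔ ¬P) = 1 − |1.000 − 0.800| = 1 − 0.200 = 0.800
¬((R ↔ R) ↔ (Q ↔ ¬P)) = 1 − 0.800 = 0.200
¬¬((R ↔ R) ↔ (Q ↔ ¬P)) = 1 − 0.200 = 0.800

0.800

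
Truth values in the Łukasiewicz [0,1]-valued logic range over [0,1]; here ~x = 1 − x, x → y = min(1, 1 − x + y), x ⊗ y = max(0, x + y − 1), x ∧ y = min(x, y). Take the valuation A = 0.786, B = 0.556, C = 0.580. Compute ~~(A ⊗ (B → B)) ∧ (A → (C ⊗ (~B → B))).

B → B = min(1, 1 − 0.556 + 0.556) = min(1, 1.000) = 1.000
A ⊗ (B → B) = max(0, 0.786 + 1.000 − 1) = max(0, 0.786) = 0.786
~(A ⊗ (B → B)) = 1 − 0.786 = 0.214
~~(A ⊗ (B → B)) = 1 − 0.214 = 0.786
~B = 1 − 0.556 = 0.444
~B → B = min(1, 1 − 0.444 + 0.556) = min(1, 1.112) = 1.000
C ⊗ (~B → B) = max(0, 0.580 + 1.000 − 1) = max(0, 0.580) = 0.580
A → (C ⊗ (~B → B)) = min(1, 1 − 0.786 + 0.580) = min(1, 0.794) = 0.794
~~(A ⊗ (B → B)) ∧ (A → (C ⊗ (~B → B))) = min(0.786, 0.794) = 0.786

0.786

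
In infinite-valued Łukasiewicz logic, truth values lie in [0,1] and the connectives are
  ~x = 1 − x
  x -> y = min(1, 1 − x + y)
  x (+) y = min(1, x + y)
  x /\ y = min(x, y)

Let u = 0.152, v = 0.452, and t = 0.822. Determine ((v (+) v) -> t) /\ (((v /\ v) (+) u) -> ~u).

0.918

v (+) v = min(1, 0.452 + 0.452) = min(1, 0.904) = 0.904
(v (+) v) -> t = min(1, 1 − 0.904 + 0.822) = min(1, 0.918) = 0.918
v /\ v = min(0.452, 0.452) = 0.452
(v /\ v) (+) u = min(1, 0.452 + 0.152) = min(1, 0.604) = 0.604
~u = 1 − 0.152 = 0.848
((v /\ v) (+) u) -> ~u = min(1, 1 − 0.604 + 0.848) = min(1, 1.244) = 1.000
((v (+) v) -> t) /\ (((v /\ v) (+) u) -> ~u) = min(0.918, 1.000) = 0.918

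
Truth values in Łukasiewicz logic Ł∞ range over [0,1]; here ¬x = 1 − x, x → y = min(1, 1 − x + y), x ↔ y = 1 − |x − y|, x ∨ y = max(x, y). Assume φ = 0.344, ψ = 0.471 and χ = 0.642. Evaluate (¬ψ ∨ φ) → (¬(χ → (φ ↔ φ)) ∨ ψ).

¬ψ = 1 − 0.471 = 0.529
¬ψ ∨ φ = max(0.529, 0.344) = 0.529
φ ↔ φ = 1 − |0.344 − 0.344| = 1 − 0.000 = 1.000
χ → (φ ↔ φ) = min(1, 1 − 0.642 + 1.000) = min(1, 1.358) = 1.000
¬(χ → (φ ↔ φ)) = 1 − 1.000 = 0.000
¬(χ → (φ ↔ φ)) ∨ ψ = max(0.000, 0.471) = 0.471
(¬ψ ∨ φ) → (¬(χ → (φ ↔ φ)) ∨ ψ) = min(1, 1 − 0.529 + 0.471) = min(1, 0.942) = 0.942

0.942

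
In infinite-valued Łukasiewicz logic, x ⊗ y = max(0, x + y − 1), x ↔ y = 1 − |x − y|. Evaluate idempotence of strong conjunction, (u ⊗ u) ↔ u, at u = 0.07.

0.93

u ⊗ u = max(0, 0.07 + 0.07 − 1) = max(0, -0.86) = 0.00
(u ⊗ u) ↔ u = 1 − |0.00 − 0.07| = 1 − 0.07 = 0.93
(The value 0.93 < 1 shows this instance is not satisfied; fails in Ł∞ since a ⊗ a = max(0, 2a−1) ≠ a in general.)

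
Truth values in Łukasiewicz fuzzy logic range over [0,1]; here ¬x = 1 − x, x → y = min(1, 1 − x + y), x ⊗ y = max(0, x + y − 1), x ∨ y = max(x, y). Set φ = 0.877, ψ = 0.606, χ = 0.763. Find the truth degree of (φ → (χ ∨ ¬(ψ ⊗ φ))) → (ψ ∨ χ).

0.877

ψ ⊗ φ = max(0, 0.606 + 0.877 − 1) = max(0, 0.483) = 0.483
¬(ψ ⊗ φ) = 1 − 0.483 = 0.517
χ ∨ ¬(ψ ⊗ φ) = max(0.763, 0.517) = 0.763
φ → (χ ∨ ¬(ψ ⊗ φ)) = min(1, 1 − 0.877 + 0.763) = min(1, 0.886) = 0.886
ψ ∨ χ = max(0.606, 0.763) = 0.763
(φ → (χ ∨ ¬(ψ ⊗ φ))) → (ψ ∨ χ) = min(1, 1 − 0.886 + 0.763) = min(1, 0.877) = 0.877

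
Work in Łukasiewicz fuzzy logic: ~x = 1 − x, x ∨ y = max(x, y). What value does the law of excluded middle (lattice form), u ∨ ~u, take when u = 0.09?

0.91

~u = 1 − 0.09 = 0.91
u ∨ ~u = max(0.09, 0.91) = 0.91
(The value 0.91 < 1 shows this instance is not satisfied; not a Ł∞-tautology — its value is max(a, 1−a).)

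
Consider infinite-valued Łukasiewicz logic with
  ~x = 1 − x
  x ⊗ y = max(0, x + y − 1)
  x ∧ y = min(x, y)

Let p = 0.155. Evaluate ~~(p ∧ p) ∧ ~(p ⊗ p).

0.155

p ∧ p = min(0.155, 0.155) = 0.155
~(p ∧ p) = 1 − 0.155 = 0.845
~~(p ∧ p) = 1 − 0.845 = 0.155
p ⊗ p = max(0, 0.155 + 0.155 − 1) = max(0, -0.690) = 0.000
~(p ⊗ p) = 1 − 0.000 = 1.000
~~(p ∧ p) ∧ ~(p ⊗ p) = min(0.155, 1.000) = 0.155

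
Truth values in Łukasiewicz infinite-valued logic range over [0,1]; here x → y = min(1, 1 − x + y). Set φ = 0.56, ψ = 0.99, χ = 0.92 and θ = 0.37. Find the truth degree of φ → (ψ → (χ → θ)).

χ → θ = min(1, 1 − 0.92 + 0.37) = min(1, 0.45) = 0.45
ψ → (χ → θ) = min(1, 1 − 0.99 + 0.45) = min(1, 0.46) = 0.46
φ → (ψ → (χ → θ)) = min(1, 1 − 0.56 + 0.46) = min(1, 0.90) = 0.90

0.90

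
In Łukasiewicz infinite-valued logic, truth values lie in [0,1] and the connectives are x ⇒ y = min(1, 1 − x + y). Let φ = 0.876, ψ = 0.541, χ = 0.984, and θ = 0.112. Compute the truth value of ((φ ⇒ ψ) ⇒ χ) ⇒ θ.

0.112

φ ⇒ ψ = min(1, 1 − 0.876 + 0.541) = min(1, 0.665) = 0.665
(φ ⇒ ψ) ⇒ χ = min(1, 1 − 0.665 + 0.984) = min(1, 1.319) = 1.000
((φ ⇒ ψ) ⇒ χ) ⇒ θ = min(1, 1 − 1.000 + 0.112) = min(1, 0.112) = 0.112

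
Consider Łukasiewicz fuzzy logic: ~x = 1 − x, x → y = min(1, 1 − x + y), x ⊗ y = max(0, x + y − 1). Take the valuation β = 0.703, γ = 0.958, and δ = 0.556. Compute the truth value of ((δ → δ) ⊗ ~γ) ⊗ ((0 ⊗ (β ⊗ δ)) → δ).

δ → δ = min(1, 1 − 0.556 + 0.556) = min(1, 1.000) = 1.000
~γ = 1 − 0.958 = 0.042
(δ → δ) ⊗ ~γ = max(0, 1.000 + 0.042 − 1) = max(0, 0.042) = 0.042
β ⊗ δ = max(0, 0.703 + 0.556 − 1) = max(0, 0.259) = 0.259
0 ⊗ (β ⊗ δ) = max(0, 0.000 + 0.259 − 1) = max(0, -0.741) = 0.000
(0 ⊗ (β ⊗ δ)) → δ = min(1, 1 − 0.000 + 0.556) = min(1, 1.556) = 1.000
((δ → δ) ⊗ ~γ) ⊗ ((0 ⊗ (β ⊗ δ)) → δ) = max(0, 0.042 + 1.000 − 1) = max(0, 0.042) = 0.042

0.042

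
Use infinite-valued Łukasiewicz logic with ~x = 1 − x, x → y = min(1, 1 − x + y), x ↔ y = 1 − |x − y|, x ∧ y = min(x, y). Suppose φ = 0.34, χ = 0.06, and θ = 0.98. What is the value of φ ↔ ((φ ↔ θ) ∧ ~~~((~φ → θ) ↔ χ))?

0.98

φ ↔ θ = 1 − |0.34 − 0.98| = 1 − 0.64 = 0.36
~φ = 1 − 0.34 = 0.66
~φ → θ = min(1, 1 − 0.66 + 0.98) = min(1, 1.32) = 1.00
(~φ → θ) ↔ χ = 1 − |1.00 − 0.06| = 1 − 0.94 = 0.06
~((~φ → θ) ↔ χ) = 1 − 0.06 = 0.94
~~((~φ → θ) ↔ χ) = 1 − 0.94 = 0.06
~~~((~φ → θ) ↔ χ) = 1 − 0.06 = 0.94
(φ ↔ θ) ∧ ~~~((~φ → θ) ↔ χ) = min(0.36, 0.94) = 0.36
φ ↔ ((φ ↔ θ) ∧ ~~~((~φ → θ) ↔ χ)) = 1 − |0.34 − 0.36| = 1 − 0.02 = 0.98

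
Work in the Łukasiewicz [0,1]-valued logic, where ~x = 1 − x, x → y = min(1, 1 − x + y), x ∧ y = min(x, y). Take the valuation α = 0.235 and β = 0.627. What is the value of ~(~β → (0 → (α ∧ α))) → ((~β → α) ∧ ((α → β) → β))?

1.000

~β = 1 − 0.627 = 0.373
α ∧ α = min(0.235, 0.235) = 0.235
0 → (α ∧ α) = min(1, 1 − 0.000 + 0.235) = min(1, 1.235) = 1.000
~β → (0 → (α ∧ α)) = min(1, 1 − 0.373 + 1.000) = min(1, 1.627) = 1.000
~(~β → (0 → (α ∧ α))) = 1 − 1.000 = 0.000
~β → α = min(1, 1 − 0.373 + 0.235) = min(1, 0.862) = 0.862
α → β = min(1, 1 − 0.235 + 0.627) = min(1, 1.392) = 1.000
(α → β) → β = min(1, 1 − 1.000 + 0.627) = min(1, 0.627) = 0.627
(~β → α) ∧ ((α → β) → β) = min(0.862, 0.627) = 0.627
~(~β → (0 → (α ∧ α))) → ((~β → α) ∧ ((α → β) → β)) = min(1, 1 − 0.000 + 0.627) = min(1, 1.627) = 1.000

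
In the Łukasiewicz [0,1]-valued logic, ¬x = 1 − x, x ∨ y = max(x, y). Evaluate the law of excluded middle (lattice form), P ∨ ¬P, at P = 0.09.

¬P = 1 − 0.09 = 0.91
P ∨ ¬P = max(0.09, 0.91) = 0.91
(The value 0.91 < 1 shows this instance is not satisfied; not a Ł∞-tautology — its value is max(a, 1−a).)

0.91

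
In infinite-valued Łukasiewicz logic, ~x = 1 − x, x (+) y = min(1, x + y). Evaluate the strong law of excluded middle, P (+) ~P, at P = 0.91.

1.00

~P = 1 − 0.91 = 0.09
P (+) ~P = min(1, 0.91 + 0.09) = min(1, 1.00) = 1.00
(As expected: always 1 in Ł∞ since a ⊕ (1−a) = 1.)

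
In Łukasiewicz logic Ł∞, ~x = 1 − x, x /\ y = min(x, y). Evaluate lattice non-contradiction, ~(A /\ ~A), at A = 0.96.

0.96

~A = 1 − 0.96 = 0.04
A /\ ~A = min(0.96, 0.04) = 0.04
~(A /\ ~A) = 1 − 0.04 = 0.96
(The value 0.96 < 1 shows this instance is not satisfied; not a Ł∞-tautology — its value is 1 − min(a, 1−a).)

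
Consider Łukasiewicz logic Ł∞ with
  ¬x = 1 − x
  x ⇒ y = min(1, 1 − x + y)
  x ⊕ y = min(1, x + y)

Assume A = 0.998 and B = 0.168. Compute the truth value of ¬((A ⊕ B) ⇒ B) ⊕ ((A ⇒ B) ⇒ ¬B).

A ⊕ B = min(1, 0.998 + 0.168) = min(1, 1.166) = 1.000
(A ⊕ B) ⇒ B = min(1, 1 − 1.000 + 0.168) = min(1, 0.168) = 0.168
¬((A ⊕ B) ⇒ B) = 1 − 0.168 = 0.832
A ⇒ B = min(1, 1 − 0.998 + 0.168) = min(1, 0.170) = 0.170
¬B = 1 − 0.168 = 0.832
(A ⇒ B) ⇒ ¬B = min(1, 1 − 0.170 + 0.832) = min(1, 1.662) = 1.000
¬((A ⊕ B) ⇒ B) ⊕ ((A ⇒ B) ⇒ ¬B) = min(1, 0.832 + 1.000) = min(1, 1.832) = 1.000

1.000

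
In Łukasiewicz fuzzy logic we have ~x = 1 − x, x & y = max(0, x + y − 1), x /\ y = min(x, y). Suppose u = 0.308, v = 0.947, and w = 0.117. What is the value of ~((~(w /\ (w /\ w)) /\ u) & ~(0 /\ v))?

w /\ w = min(0.117, 0.117) = 0.117
w /\ (w /\ w) = min(0.117, 0.117) = 0.117
~(w /\ (w /\ w)) = 1 − 0.117 = 0.883
~(w /\ (w /\ w)) /\ u = min(0.883, 0.308) = 0.308
0 /\ v = min(0.000, 0.947) = 0.000
~(0 /\ v) = 1 − 0.000 = 1.000
(~(w /\ (w /\ w)) /\ u) & ~(0 /\ v) = max(0, 0.308 + 1.000 − 1) = max(0, 0.308) = 0.308
~((~(w /\ (w /\ w)) /\ u) & ~(0 /\ v)) = 1 − 0.308 = 0.692

0.692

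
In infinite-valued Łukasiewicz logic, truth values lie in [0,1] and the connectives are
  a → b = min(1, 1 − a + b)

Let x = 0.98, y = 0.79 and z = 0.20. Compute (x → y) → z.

0.39

x → y = min(1, 1 − 0.98 + 0.79) = min(1, 0.81) = 0.81
(x → y) → z = min(1, 1 − 0.81 + 0.20) = min(1, 0.39) = 0.39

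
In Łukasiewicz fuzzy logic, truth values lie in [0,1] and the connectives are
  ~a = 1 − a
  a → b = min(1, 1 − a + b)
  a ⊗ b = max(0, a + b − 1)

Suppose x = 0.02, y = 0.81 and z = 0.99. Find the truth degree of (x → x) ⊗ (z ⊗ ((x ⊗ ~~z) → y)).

x → x = min(1, 1 − 0.02 + 0.02) = min(1, 1.00) = 1.00
~z = 1 − 0.99 = 0.01
~~z = 1 − 0.01 = 0.99
x ⊗ ~~z = max(0, 0.02 + 0.99 − 1) = max(0, 0.01) = 0.01
(x ⊗ ~~z) → y = min(1, 1 − 0.01 + 0.81) = min(1, 1.80) = 1.00
z ⊗ ((x ⊗ ~~z) → y) = max(0, 0.99 + 1.00 − 1) = max(0, 0.99) = 0.99
(x → x) ⊗ (z ⊗ ((x ⊗ ~~z) → y)) = max(0, 1.00 + 0.99 − 1) = max(0, 0.99) = 0.99

0.99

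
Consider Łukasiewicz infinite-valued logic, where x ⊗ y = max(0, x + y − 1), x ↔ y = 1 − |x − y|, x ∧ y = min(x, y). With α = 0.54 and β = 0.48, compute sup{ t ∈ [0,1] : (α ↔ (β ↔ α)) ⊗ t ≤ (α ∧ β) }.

0.88

β ↔ α = 1 − |0.48 − 0.54| = 1 − 0.06 = 0.94
α ↔ (β ↔ α) = 1 − |0.54 − 0.94| = 1 − 0.40 = 0.60
So the left factor is α ↔ (β ↔ α) = 0.60.
α ∧ β = min(0.54, 0.48) = 0.48
So the right-hand bound is α ∧ β = 0.48.
The residuum of the Łukasiewicz t-norm gives the supremum: min(1, 1 − 0.60 + 0.48).
1 − 0.60 + 0.48 = 0.88, so t = min(1, 0.88) = 0.88.
Check: 0.60 ⊗ 0.88 = max(0, 0.48) = 0.48 ≤ 0.48.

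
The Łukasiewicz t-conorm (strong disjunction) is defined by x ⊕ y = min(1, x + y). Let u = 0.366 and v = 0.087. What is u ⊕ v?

0.453

u ⊕ v = min(1, 0.366 + 0.087) = min(1, 0.453) = 0.453
For comparison, the Gödel t-conorm max(x, y) would give 0.366.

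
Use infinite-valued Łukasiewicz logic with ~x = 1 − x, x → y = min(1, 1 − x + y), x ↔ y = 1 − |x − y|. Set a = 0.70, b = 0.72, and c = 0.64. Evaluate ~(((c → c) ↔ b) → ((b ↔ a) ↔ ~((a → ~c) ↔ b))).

0.64

c → c = min(1, 1 − 0.64 + 0.64) = min(1, 1.00) = 1.00
(c → c) ↔ b = 1 − |1.00 − 0.72| = 1 − 0.28 = 0.72
b ↔ a = 1 − |0.72 − 0.70| = 1 − 0.02 = 0.98
~c = 1 − 0.64 = 0.36
a → ~c = min(1, 1 − 0.70 + 0.36) = min(1, 0.66) = 0.66
(a → ~c) ↔ b = 1 − |0.66 − 0.72| = 1 − 0.06 = 0.94
~((a → ~c) ↔ b) = 1 − 0.94 = 0.06
(b ↔ a) ↔ ~((a → ~c) ↔ b) = 1 − |0.98 − 0.06| = 1 − 0.92 = 0.08
((c → c) ↔ b) → ((b ↔ a) ↔ ~((a → ~c) ↔ b)) = min(1, 1 − 0.72 + 0.08) = min(1, 0.36) = 0.36
~(((c → c) ↔ b) → ((b ↔ a) ↔ ~((a → ~c) ↔ b))) = 1 − 0.36 = 0.64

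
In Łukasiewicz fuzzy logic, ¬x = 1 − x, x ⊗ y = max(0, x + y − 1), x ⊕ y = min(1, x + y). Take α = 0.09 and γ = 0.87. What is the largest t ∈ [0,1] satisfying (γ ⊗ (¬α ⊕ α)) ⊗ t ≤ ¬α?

1.00

¬α = 1 − 0.09 = 0.91
¬α ⊕ α = min(1, 0.91 + 0.09) = min(1, 1.00) = 1.00
γ ⊗ (¬α ⊕ α) = max(0, 0.87 + 1.00 − 1) = max(0, 0.87) = 0.87
So the left factor is γ ⊗ (¬α ⊕ α) = 0.87.
So the right-hand bound is ¬α = 0.91.
The residuum of the Łukasiewicz t-norm gives the supremum: min(1, 1 − 0.87 + 0.91).
1 − 0.87 + 0.91 = 1.04, so t = min(1, 1.04) = 1.00.
Check: 0.87 ⊗ 1.00 = max(0, 0.87) = 0.87 ≤ 0.91.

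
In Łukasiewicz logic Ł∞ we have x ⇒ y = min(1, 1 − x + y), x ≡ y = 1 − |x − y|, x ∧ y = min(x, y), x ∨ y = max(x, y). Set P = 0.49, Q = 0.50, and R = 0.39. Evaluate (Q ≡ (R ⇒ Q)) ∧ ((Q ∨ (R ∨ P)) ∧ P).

R ⇒ Q = min(1, 1 − 0.39 + 0.50) = min(1, 1.11) = 1.00
Q ≡ (R ⇒ Q) = 1 − |0.50 − 1.00| = 1 − 0.50 = 0.50
R ∨ P = max(0.39, 0.49) = 0.49
Q ∨ (R ∨ P) = max(0.50, 0.49) = 0.50
(Q ∨ (R ∨ P)) ∧ P = min(0.50, 0.49) = 0.49
(Q ≡ (R ⇒ Q)) ∧ ((Q ∨ (R ∨ P)) ∧ P) = min(0.50, 0.49) = 0.49

0.49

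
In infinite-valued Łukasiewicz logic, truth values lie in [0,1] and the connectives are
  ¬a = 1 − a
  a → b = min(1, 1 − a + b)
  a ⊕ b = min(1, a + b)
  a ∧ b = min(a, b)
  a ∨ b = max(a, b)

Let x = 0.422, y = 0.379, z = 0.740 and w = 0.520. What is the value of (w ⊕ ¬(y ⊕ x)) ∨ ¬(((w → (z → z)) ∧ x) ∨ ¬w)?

0.719

y ⊕ x = min(1, 0.379 + 0.422) = min(1, 0.801) = 0.801
¬(y ⊕ x) = 1 − 0.801 = 0.199
w ⊕ ¬(y ⊕ x) = min(1, 0.520 + 0.199) = min(1, 0.719) = 0.719
z → z = min(1, 1 − 0.740 + 0.740) = min(1, 1.000) = 1.000
w → (z → z) = min(1, 1 − 0.520 + 1.000) = min(1, 1.480) = 1.000
(w → (z → z)) ∧ x = min(1.000, 0.422) = 0.422
¬w = 1 − 0.520 = 0.480
((w → (z → z)) ∧ x) ∨ ¬w = max(0.422, 0.480) = 0.480
¬(((w → (z → z)) ∧ x) ∨ ¬w) = 1 − 0.480 = 0.520
(w ⊕ ¬(y ⊕ x)) ∨ ¬(((w → (z → z)) ∧ x) ∨ ¬w) = max(0.719, 0.520) = 0.719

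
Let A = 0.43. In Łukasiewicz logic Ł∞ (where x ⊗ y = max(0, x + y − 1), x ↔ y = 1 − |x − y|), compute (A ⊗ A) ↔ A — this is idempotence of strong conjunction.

A ⊗ A = max(0, 0.43 + 0.43 − 1) = max(0, -0.14) = 0.00
(A ⊗ A) ↔ A = 1 − |0.00 − 0.43| = 1 − 0.43 = 0.57
(The value 0.57 < 1 shows this instance is not satisfied; fails in Ł∞ since a ⊗ a = max(0, 2a−1) ≠ a in general.)

0.57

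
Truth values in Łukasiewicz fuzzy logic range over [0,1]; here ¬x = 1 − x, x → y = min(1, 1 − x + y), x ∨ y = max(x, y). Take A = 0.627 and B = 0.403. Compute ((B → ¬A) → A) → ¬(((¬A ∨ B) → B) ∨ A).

¬A = 1 − 0.627 = 0.373
B → ¬A = min(1, 1 − 0.403 + 0.373) = min(1, 0.970) = 0.970
(B → ¬A) → A = min(1, 1 − 0.970 + 0.627) = min(1, 0.657) = 0.657
¬A ∨ B = max(0.373, 0.403) = 0.403
(¬A ∨ B) → B = min(1, 1 − 0.403 + 0.403) = min(1, 1.000) = 1.000
((¬A ∨ B) → B) ∨ A = max(1.000, 0.627) = 1.000
¬(((¬A ∨ B) → B) ∨ A) = 1 − 1.000 = 0.000
((B → ¬A) → A) → ¬(((¬A ∨ B) → B) ∨ A) = min(1, 1 − 0.657 + 0.000) = min(1, 0.343) = 0.343

0.343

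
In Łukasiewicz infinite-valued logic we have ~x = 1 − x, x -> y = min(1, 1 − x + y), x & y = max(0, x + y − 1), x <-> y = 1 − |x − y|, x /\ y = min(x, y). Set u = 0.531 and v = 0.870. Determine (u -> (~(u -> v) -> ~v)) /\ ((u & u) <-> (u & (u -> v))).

u -> v = min(1, 1 − 0.531 + 0.870) = min(1, 1.339) = 1.000
~(u -> v) = 1 − 1.000 = 0.000
~v = 1 − 0.870 = 0.130
~(u -> v) -> ~v = min(1, 1 − 0.000 + 0.130) = min(1, 1.130) = 1.000
u -> (~(u -> v) -> ~v) = min(1, 1 − 0.531 + 1.000) = min(1, 1.469) = 1.000
u & u = max(0, 0.531 + 0.531 − 1) = max(0, 0.062) = 0.062
u & (u -> v) = max(0, 0.531 + 1.000 − 1) = max(0, 0.531) = 0.531
(u & u) <-> (u & (u -> v)) = 1 − |0.062 − 0.531| = 1 − 0.469 = 0.531
(u -> (~(u -> v) -> ~v)) /\ ((u & u) <-> (u & (u -> v))) = min(1.000, 0.531) = 0.531

0.531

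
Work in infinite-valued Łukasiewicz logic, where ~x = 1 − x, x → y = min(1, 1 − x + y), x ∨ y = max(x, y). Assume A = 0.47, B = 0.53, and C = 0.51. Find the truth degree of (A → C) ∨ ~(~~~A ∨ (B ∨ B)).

1.00

A → C = min(1, 1 − 0.47 + 0.51) = min(1, 1.04) = 1.00
~A = 1 − 0.47 = 0.53
~~A = 1 − 0.53 = 0.47
~~~A = 1 − 0.47 = 0.53
B ∨ B = max(0.53, 0.53) = 0.53
~~~A ∨ (B ∨ B) = max(0.53, 0.53) = 0.53
~(~~~A ∨ (B ∨ B)) = 1 − 0.53 = 0.47
(A → C) ∨ ~(~~~A ∨ (B ∨ B)) = max(1.00, 0.47) = 1.00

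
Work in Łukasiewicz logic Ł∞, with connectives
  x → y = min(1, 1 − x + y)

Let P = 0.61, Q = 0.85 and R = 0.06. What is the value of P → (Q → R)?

Q → R = min(1, 1 − 0.85 + 0.06) = min(1, 0.21) = 0.21
P → (Q → R) = min(1, 1 − 0.61 + 0.21) = min(1, 0.60) = 0.60

0.60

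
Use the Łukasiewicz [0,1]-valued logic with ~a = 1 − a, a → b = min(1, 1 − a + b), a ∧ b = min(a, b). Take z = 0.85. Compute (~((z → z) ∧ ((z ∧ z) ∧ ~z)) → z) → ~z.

z → z = min(1, 1 − 0.85 + 0.85) = min(1, 1.00) = 1.00
z ∧ z = min(0.85, 0.85) = 0.85
~z = 1 − 0.85 = 0.15
(z ∧ z) ∧ ~z = min(0.85, 0.15) = 0.15
(z → z) ∧ ((z ∧ z) ∧ ~z) = min(1.00, 0.15) = 0.15
~((z → z) ∧ ((z ∧ z) ∧ ~z)) = 1 − 0.15 = 0.85
~((z → z) ∧ ((z ∧ z) ∧ ~z)) → z = min(1, 1 − 0.85 + 0.85) = min(1, 1.00) = 1.00
(~((z → z) ∧ ((z ∧ z) ∧ ~z)) → z) → ~z = min(1, 1 − 1.00 + 0.15) = min(1, 0.15) = 0.15

0.15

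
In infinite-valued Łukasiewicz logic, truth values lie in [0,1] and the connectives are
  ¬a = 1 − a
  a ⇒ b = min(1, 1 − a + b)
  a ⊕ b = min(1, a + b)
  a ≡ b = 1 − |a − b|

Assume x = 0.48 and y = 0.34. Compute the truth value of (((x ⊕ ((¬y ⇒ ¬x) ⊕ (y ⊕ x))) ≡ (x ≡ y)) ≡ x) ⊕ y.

0.96

¬y = 1 − 0.34 = 0.66
¬x = 1 − 0.48 = 0.52
¬y ⇒ ¬x = min(1, 1 − 0.66 + 0.52) = min(1, 0.86) = 0.86
y ⊕ x = min(1, 0.34 + 0.48) = min(1, 0.82) = 0.82
(¬y ⇒ ¬x) ⊕ (y ⊕ x) = min(1, 0.86 + 0.82) = min(1, 1.68) = 1.00
x ⊕ ((¬y ⇒ ¬x) ⊕ (y ⊕ x)) = min(1, 0.48 + 1.00) = min(1, 1.48) = 1.00
x ≡ y = 1 − |0.48 − 0.34| = 1 − 0.14 = 0.86
(x ⊕ ((¬y ⇒ ¬x) ⊕ (y ⊕ x))) ≡ (x ≡ y) = 1 − |1.00 − 0.86| = 1 − 0.14 = 0.86
((x ⊕ ((¬y ⇒ ¬x) ⊕ (y ⊕ x))) ≡ (x ≡ y)) ≡ x = 1 − |0.86 − 0.48| = 1 − 0.38 = 0.62
(((x ⊕ ((¬y ⇒ ¬x) ⊕ (y ⊕ x))) ≡ (x ≡ y)) ≡ x) ⊕ y = min(1, 0.62 + 0.34) = min(1, 0.96) = 0.96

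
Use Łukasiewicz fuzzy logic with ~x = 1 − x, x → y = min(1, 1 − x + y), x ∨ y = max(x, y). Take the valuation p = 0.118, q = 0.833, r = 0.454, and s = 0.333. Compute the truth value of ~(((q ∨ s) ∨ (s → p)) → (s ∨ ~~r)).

q ∨ s = max(0.833, 0.333) = 0.833
s → p = min(1, 1 − 0.333 + 0.118) = min(1, 0.785) = 0.785
(q ∨ s) ∨ (s → p) = max(0.833, 0.785) = 0.833
~r = 1 − 0.454 = 0.546
~~r = 1 − 0.546 = 0.454
s ∨ ~~r = max(0.333, 0.454) = 0.454
((q ∨ s) ∨ (s → p)) → (s ∨ ~~r) = min(1, 1 − 0.833 + 0.454) = min(1, 0.621) = 0.621
~(((q ∨ s) ∨ (s → p)) → (s ∨ ~~r)) = 1 − 0.621 = 0.379

0.379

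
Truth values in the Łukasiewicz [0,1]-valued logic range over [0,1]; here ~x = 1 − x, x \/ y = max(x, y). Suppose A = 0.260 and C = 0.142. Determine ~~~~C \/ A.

~C = 1 − 0.142 = 0.858
~~C = 1 − 0.858 = 0.142
~~~C = 1 − 0.142 = 0.858
~~~~C = 1 − 0.858 = 0.142
~~~~C \/ A = max(0.142, 0.260) = 0.260

0.260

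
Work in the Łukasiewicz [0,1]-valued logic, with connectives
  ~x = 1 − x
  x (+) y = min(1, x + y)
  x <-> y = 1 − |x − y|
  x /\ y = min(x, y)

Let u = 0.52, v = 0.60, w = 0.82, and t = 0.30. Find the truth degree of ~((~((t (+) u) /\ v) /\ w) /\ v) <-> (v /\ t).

0.70

t (+) u = min(1, 0.30 + 0.52) = min(1, 0.82) = 0.82
(t (+) u) /\ v = min(0.82, 0.60) = 0.60
~((t (+) u) /\ v) = 1 − 0.60 = 0.40
~((t (+) u) /\ v) /\ w = min(0.40, 0.82) = 0.40
(~((t (+) u) /\ v) /\ w) /\ v = min(0.40, 0.60) = 0.40
~((~((t (+) u) /\ v) /\ w) /\ v) = 1 − 0.40 = 0.60
v /\ t = min(0.60, 0.30) = 0.30
~((~((t (+) u) /\ v) /\ w) /\ v) <-> (v /\ t) = 1 − |0.60 − 0.30| = 1 − 0.30 = 0.70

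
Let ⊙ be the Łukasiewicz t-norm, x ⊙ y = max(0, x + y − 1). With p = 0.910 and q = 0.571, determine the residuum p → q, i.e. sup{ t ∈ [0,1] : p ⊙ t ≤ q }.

0.661

The residuum of the Łukasiewicz t-norm gives the supremum: min(1, 1 − 0.910 + 0.571).
1 − 0.910 + 0.571 = 0.661, so t = min(1, 0.661) = 0.661.
Check: 0.910 ⊙ 0.661 = max(0, 0.571) = 0.571 ≤ 0.571.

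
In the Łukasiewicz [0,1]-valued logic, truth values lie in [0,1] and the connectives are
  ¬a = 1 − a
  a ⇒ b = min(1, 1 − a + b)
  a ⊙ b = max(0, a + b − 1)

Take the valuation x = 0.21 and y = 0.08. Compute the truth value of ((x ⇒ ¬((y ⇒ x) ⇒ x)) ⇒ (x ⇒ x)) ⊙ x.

y ⇒ x = min(1, 1 − 0.08 + 0.21) = min(1, 1.13) = 1.00
(y ⇒ x) ⇒ x = min(1, 1 − 1.00 + 0.21) = min(1, 0.21) = 0.21
¬((y ⇒ x) ⇒ x) = 1 − 0.21 = 0.79
x ⇒ ¬((y ⇒ x) ⇒ x) = min(1, 1 − 0.21 + 0.79) = min(1, 1.58) = 1.00
x ⇒ x = min(1, 1 − 0.21 + 0.21) = min(1, 1.00) = 1.00
(x ⇒ ¬((y ⇒ x) ⇒ x)) ⇒ (x ⇒ x) = min(1, 1 − 1.00 + 1.00) = min(1, 1.00) = 1.00
((x ⇒ ¬((y ⇒ x) ⇒ x)) ⇒ (x ⇒ x)) ⊙ x = max(0, 1.00 + 0.21 − 1) = max(0, 0.21) = 0.21

0.21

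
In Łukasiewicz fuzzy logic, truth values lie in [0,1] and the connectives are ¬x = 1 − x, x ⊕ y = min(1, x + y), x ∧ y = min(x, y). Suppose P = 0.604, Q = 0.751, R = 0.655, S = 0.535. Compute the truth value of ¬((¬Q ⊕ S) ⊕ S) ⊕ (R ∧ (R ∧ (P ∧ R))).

0.604

¬Q = 1 − 0.751 = 0.249
¬Q ⊕ S = min(1, 0.249 + 0.535) = min(1, 0.784) = 0.784
(¬Q ⊕ S) ⊕ S = min(1, 0.784 + 0.535) = min(1, 1.319) = 1.000
¬((¬Q ⊕ S) ⊕ S) = 1 − 1.000 = 0.000
P ∧ R = min(0.604, 0.655) = 0.604
R ∧ (P ∧ R) = min(0.655, 0.604) = 0.604
R ∧ (R ∧ (P ∧ R)) = min(0.655, 0.604) = 0.604
¬((¬Q ⊕ S) ⊕ S) ⊕ (R ∧ (R ∧ (P ∧ R))) = min(1, 0.000 + 0.604) = min(1, 0.604) = 0.604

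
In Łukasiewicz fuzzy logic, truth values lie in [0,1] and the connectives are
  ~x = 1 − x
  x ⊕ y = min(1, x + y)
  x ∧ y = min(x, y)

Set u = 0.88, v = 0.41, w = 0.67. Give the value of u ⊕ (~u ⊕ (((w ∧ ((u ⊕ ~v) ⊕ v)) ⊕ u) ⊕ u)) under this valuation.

~u = 1 − 0.88 = 0.12
~v = 1 − 0.41 = 0.59
u ⊕ ~v = min(1, 0.88 + 0.59) = min(1, 1.47) = 1.00
(u ⊕ ~v) ⊕ v = min(1, 1.00 + 0.41) = min(1, 1.41) = 1.00
w ∧ ((u ⊕ ~v) ⊕ v) = min(0.67, 1.00) = 0.67
(w ∧ ((u ⊕ ~v) ⊕ v)) ⊕ u = min(1, 0.67 + 0.88) = min(1, 1.55) = 1.00
((w ∧ ((u ⊕ ~v) ⊕ v)) ⊕ u) ⊕ u = min(1, 1.00 + 0.88) = min(1, 1.88) = 1.00
~u ⊕ (((w ∧ ((u ⊕ ~v) ⊕ v)) ⊕ u) ⊕ u) = min(1, 0.12 + 1.00) = min(1, 1.12) = 1.00
u ⊕ (~u ⊕ (((w ∧ ((u ⊕ ~v) ⊕ v)) ⊕ u) ⊕ u)) = min(1, 0.88 + 1.00) = min(1, 1.88) = 1.00

1.00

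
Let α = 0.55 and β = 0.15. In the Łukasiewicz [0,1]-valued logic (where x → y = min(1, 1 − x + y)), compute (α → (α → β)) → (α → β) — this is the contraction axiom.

α → β = min(1, 1 − 0.55 + 0.15) = min(1, 0.60) = 0.60
α → (α → β) = min(1, 1 − 0.55 + 0.60) = min(1, 1.05) = 1.00
(α → (α → β)) → (α → β) = min(1, 1 − 1.00 + 0.60) = min(1, 0.60) = 0.60
(The value 0.60 < 1 shows this instance is not satisfied; fails in Ł∞ (the t-norm is not idempotent).)

0.60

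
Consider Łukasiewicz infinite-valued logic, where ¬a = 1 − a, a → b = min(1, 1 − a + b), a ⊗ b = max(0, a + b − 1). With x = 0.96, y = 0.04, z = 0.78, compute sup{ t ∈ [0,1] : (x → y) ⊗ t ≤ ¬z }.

1.00

x → y = min(1, 1 − 0.96 + 0.04) = min(1, 0.08) = 0.08
So the left factor is x → y = 0.08.
¬z = 1 − 0.78 = 0.22
So the right-hand bound is ¬z = 0.22.
The residuum of the Łukasiewicz t-norm gives the supremum: min(1, 1 − 0.08 + 0.22).
1 − 0.08 + 0.22 = 1.14, so t = min(1, 1.14) = 1.00.
Check: 0.08 ⊗ 1.00 = max(0, 0.08) = 0.08 ≤ 0.22.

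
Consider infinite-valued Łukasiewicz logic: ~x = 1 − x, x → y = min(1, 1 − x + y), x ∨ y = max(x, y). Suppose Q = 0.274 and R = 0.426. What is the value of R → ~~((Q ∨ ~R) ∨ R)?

1.000

~R = 1 − 0.426 = 0.574
Q ∨ ~R = max(0.274, 0.574) = 0.574
(Q ∨ ~R) ∨ R = max(0.574, 0.426) = 0.574
~((Q ∨ ~R) ∨ R) = 1 − 0.574 = 0.426
~~((Q ∨ ~R) ∨ R) = 1 − 0.426 = 0.574
R → ~~((Q ∨ ~R) ∨ R) = min(1, 1 − 0.426 + 0.574) = min(1, 1.148) = 1.000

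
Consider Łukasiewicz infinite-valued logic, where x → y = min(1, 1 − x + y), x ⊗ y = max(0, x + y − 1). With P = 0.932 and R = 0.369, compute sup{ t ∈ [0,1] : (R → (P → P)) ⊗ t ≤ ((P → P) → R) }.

P → P = min(1, 1 − 0.932 + 0.932) = min(1, 1.000) = 1.000
R → (P → P) = min(1, 1 − 0.369 + 1.000) = min(1, 1.631) = 1.000
So the left factor is R → (P → P) = 1.000.
(P → P) → R = min(1, 1 − 1.000 + 0.369) = min(1, 0.369) = 0.369
So the right-hand bound is (P → P) → R = 0.369.
The residuum of the Łukasiewicz t-norm gives the supremum: min(1, 1 − 1.000 + 0.369).
1 − 1.000 + 0.369 = 0.369, so t = min(1, 0.369) = 0.369.
Check: 1.000 ⊗ 0.369 = max(0, 0.369) = 0.369 ≤ 0.369.

0.369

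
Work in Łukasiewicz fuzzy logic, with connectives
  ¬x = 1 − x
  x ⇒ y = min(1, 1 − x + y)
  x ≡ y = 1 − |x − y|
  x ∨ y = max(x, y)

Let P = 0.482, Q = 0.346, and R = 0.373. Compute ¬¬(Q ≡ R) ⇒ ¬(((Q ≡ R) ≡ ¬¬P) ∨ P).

Q ≡ R = 1 − |0.346 − 0.373| = 1 − 0.027 = 0.973
¬(Q ≡ R) = 1 − 0.973 = 0.027
¬¬(Q ≡ R) = 1 − 0.027 = 0.973
¬P = 1 − 0.482 = 0.518
¬¬P = 1 − 0.518 = 0.482
(Q ≡ R) ≡ ¬¬P = 1 − |0.973 − 0.482| = 1 − 0.491 = 0.509
((Q ≡ R) ≡ ¬¬P) ∨ P = max(0.509, 0.482) = 0.509
¬(((Q ≡ R) ≡ ¬¬P) ∨ P) = 1 − 0.509 = 0.491
¬¬(Q ≡ R) ⇒ ¬(((Q ≡ R) ≡ ¬¬P) ∨ P) = min(1, 1 − 0.973 + 0.491) = min(1, 0.518) = 0.518

0.518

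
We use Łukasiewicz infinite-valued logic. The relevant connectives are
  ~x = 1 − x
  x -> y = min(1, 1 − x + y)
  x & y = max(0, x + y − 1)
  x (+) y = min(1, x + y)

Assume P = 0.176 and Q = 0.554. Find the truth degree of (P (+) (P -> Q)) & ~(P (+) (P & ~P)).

P -> Q = min(1, 1 − 0.176 + 0.554) = min(1, 1.378) = 1.000
P (+) (P -> Q) = min(1, 0.176 + 1.000) = min(1, 1.176) = 1.000
~P = 1 − 0.176 = 0.824
P & ~P = max(0, 0.176 + 0.824 − 1) = max(0, 0.000) = 0.000
P (+) (P & ~P) = min(1, 0.176 + 0.000) = min(1, 0.176) = 0.176
~(P (+) (P & ~P)) = 1 − 0.176 = 0.824
(P (+) (P -> Q)) & ~(P (+) (P & ~P)) = max(0, 1.000 + 0.824 − 1) = max(0, 0.824) = 0.824

0.824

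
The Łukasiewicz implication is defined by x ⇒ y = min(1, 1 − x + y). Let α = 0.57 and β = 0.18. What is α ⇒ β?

α ⇒ β = min(1, 1 − 0.57 + 0.18) = min(1, 0.61) = 0.61
For comparison, the Gödel implication (1 if x ≤ y else y) would give 0.18.

0.61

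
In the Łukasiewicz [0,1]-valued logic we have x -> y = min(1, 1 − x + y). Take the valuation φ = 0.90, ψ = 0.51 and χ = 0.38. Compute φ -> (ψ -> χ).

ψ -> χ = min(1, 1 − 0.51 + 0.38) = min(1, 0.87) = 0.87
φ -> (ψ -> χ) = min(1, 1 − 0.90 + 0.87) = min(1, 0.97) = 0.97

0.97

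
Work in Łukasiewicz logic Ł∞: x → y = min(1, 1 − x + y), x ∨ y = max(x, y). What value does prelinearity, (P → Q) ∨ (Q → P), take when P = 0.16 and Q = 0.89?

P → Q = min(1, 1 − 0.16 + 0.89) = min(1, 1.73) = 1.00
Q → P = min(1, 1 − 0.89 + 0.16) = min(1, 0.27) = 0.27
(P → Q) ∨ (Q → P) = max(1.00, 0.27) = 1.00
(As expected: a Ł∞-tautology — holds in every MV-chain.)

1.00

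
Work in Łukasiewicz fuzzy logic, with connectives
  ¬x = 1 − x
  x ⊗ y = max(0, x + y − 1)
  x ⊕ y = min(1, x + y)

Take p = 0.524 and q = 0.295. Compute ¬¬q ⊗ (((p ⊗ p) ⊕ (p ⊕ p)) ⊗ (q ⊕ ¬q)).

0.295

¬q = 1 − 0.295 = 0.705
¬¬q = 1 − 0.705 = 0.295
p ⊗ p = max(0, 0.524 + 0.524 − 1) = max(0, 0.048) = 0.048
p ⊕ p = min(1, 0.524 + 0.524) = min(1, 1.048) = 1.000
(p ⊗ p) ⊕ (p ⊕ p) = min(1, 0.048 + 1.000) = min(1, 1.048) = 1.000
q ⊕ ¬q = min(1, 0.295 + 0.705) = min(1, 1.000) = 1.000
((p ⊗ p) ⊕ (p ⊕ p)) ⊗ (q ⊕ ¬q) = max(0, 1.000 + 1.000 − 1) = max(0, 1.000) = 1.000
¬¬q ⊗ (((p ⊗ p) ⊕ (p ⊕ p)) ⊗ (q ⊕ ¬q)) = max(0, 0.295 + 1.000 − 1) = max(0, 0.295) = 0.295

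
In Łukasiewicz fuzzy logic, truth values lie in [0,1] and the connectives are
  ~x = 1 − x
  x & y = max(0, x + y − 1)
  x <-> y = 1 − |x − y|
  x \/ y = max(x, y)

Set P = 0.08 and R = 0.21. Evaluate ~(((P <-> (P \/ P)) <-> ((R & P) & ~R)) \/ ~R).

0.21

P \/ P = max(0.08, 0.08) = 0.08
P <-> (P \/ P) = 1 − |0.08 − 0.08| = 1 − 0.00 = 1.00
R & P = max(0, 0.21 + 0.08 − 1) = max(0, -0.71) = 0.00
~R = 1 − 0.21 = 0.79
(R & P) & ~R = max(0, 0.00 + 0.79 − 1) = max(0, -0.21) = 0.00
(P <-> (P \/ P)) <-> ((R & P) & ~R) = 1 − |1.00 − 0.00| = 1 − 1.00 = 0.00
((P <-> (P \/ P)) <-> ((R & P) & ~R)) \/ ~R = max(0.00, 0.79) = 0.79
~(((P <-> (P \/ P)) <-> ((R & P) & ~R)) \/ ~R) = 1 − 0.79 = 0.21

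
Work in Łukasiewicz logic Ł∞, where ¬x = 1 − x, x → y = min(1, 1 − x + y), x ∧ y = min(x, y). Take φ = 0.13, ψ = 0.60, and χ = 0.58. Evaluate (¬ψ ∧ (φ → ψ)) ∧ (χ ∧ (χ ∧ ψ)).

0.40

¬ψ = 1 − 0.60 = 0.40
φ → ψ = min(1, 1 − 0.13 + 0.60) = min(1, 1.47) = 1.00
¬ψ ∧ (φ → ψ) = min(0.40, 1.00) = 0.40
χ ∧ ψ = min(0.58, 0.60) = 0.58
χ ∧ (χ ∧ ψ) = min(0.58, 0.58) = 0.58
(¬ψ ∧ (φ → ψ)) ∧ (χ ∧ (χ ∧ ψ)) = min(0.40, 0.58) = 0.40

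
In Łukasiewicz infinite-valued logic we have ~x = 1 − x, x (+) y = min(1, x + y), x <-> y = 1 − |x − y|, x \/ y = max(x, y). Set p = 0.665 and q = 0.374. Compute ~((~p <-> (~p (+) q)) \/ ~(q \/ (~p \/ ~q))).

~p = 1 − 0.665 = 0.335
~p (+) q = min(1, 0.335 + 0.374) = min(1, 0.709) = 0.709
~p <-> (~p (+) q) = 1 − |0.335 − 0.709| = 1 − 0.374 = 0.626
~q = 1 − 0.374 = 0.626
~p \/ ~q = max(0.335, 0.626) = 0.626
q \/ (~p \/ ~q) = max(0.374, 0.626) = 0.626
~(q \/ (~p \/ ~q)) = 1 − 0.626 = 0.374
(~p <-> (~p (+) q)) \/ ~(q \/ (~p \/ ~q)) = max(0.626, 0.374) = 0.626
~((~p <-> (~p (+) q)) \/ ~(q \/ (~p \/ ~q))) = 1 − 0.626 = 0.374

0.374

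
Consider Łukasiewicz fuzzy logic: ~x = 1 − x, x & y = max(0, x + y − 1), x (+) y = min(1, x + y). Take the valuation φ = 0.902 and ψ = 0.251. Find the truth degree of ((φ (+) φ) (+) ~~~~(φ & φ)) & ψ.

0.251

φ (+) φ = min(1, 0.902 + 0.902) = min(1, 1.804) = 1.000
φ & φ = max(0, 0.902 + 0.902 − 1) = max(0, 0.804) = 0.804
~(φ & φ) = 1 − 0.804 = 0.196
~~(φ & φ) = 1 − 0.196 = 0.804
~~~(φ & φ) = 1 − 0.804 = 0.196
~~~~(φ & φ) = 1 − 0.196 = 0.804
(φ (+) φ) (+) ~~~~(φ & φ) = min(1, 1.000 + 0.804) = min(1, 1.804) = 1.000
((φ (+) φ) (+) ~~~~(φ & φ)) & ψ = max(0, 1.000 + 0.251 − 1) = max(0, 0.251) = 0.251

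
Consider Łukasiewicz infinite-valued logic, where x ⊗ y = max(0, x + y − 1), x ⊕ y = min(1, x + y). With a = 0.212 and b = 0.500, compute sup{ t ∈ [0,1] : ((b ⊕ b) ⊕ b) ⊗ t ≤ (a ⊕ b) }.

0.712

b ⊕ b = min(1, 0.500 + 0.500) = min(1, 1.000) = 1.000
(b ⊕ b) ⊕ b = min(1, 1.000 + 0.500) = min(1, 1.500) = 1.000
So the left factor is (b ⊕ b) ⊕ b = 1.000.
a ⊕ b = min(1, 0.212 + 0.500) = min(1, 0.712) = 0.712
So the right-hand bound is a ⊕ b = 0.712.
The residuum of the Łukasiewicz t-norm gives the supremum: min(1, 1 − 1.000 + 0.712).
1 − 1.000 + 0.712 = 0.712, so t = min(1, 0.712) = 0.712.
Check: 1.000 ⊗ 0.712 = max(0, 0.712) = 0.712 ≤ 0.712.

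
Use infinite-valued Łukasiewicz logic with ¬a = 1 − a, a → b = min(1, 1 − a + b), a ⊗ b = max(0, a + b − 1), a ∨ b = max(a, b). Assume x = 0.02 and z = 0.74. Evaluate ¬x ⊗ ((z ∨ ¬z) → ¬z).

0.50

¬x = 1 − 0.02 = 0.98
¬z = 1 − 0.74 = 0.26
z ∨ ¬z = max(0.74, 0.26) = 0.74
(z ∨ ¬z) → ¬z = min(1, 1 − 0.74 + 0.26) = min(1, 0.52) = 0.52
¬x ⊗ ((z ∨ ¬z) → ¬z) = max(0, 0.98 + 0.52 − 1) = max(0, 0.50) = 0.50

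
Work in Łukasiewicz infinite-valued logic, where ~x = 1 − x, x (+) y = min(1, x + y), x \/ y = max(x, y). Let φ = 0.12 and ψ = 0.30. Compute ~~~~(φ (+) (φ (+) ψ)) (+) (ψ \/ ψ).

φ (+) ψ = min(1, 0.12 + 0.30) = min(1, 0.42) = 0.42
φ (+) (φ (+) ψ) = min(1, 0.12 + 0.42) = min(1, 0.54) = 0.54
~(φ (+) (φ (+) ψ)) = 1 − 0.54 = 0.46
~~(φ (+) (φ (+) ψ)) = 1 − 0.46 = 0.54
~~~(φ (+) (φ (+) ψ)) = 1 − 0.54 = 0.46
~~~~(φ (+) (φ (+) ψ)) = 1 − 0.46 = 0.54
ψ \/ ψ = max(0.30, 0.30) = 0.30
~~~~(φ (+) (φ (+) ψ)) (+) (ψ \/ ψ) = min(1, 0.54 + 0.30) = min(1, 0.84) = 0.84

0.84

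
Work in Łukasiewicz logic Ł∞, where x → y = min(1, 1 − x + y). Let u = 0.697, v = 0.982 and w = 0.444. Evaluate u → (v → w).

0.765

v → w = min(1, 1 − 0.982 + 0.444) = min(1, 0.462) = 0.462
u → (v → w) = min(1, 1 − 0.697 + 0.462) = min(1, 0.765) = 0.765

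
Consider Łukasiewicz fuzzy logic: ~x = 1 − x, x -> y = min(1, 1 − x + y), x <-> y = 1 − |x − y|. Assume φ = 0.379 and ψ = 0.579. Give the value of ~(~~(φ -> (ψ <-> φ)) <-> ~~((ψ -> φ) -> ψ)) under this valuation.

0.221

ψ <-> φ = 1 − |0.579 − 0.379| = 1 − 0.200 = 0.800
φ -> (ψ <-> φ) = min(1, 1 − 0.379 + 0.800) = min(1, 1.421) = 1.000
~(φ -> (ψ <-> φ)) = 1 − 1.000 = 0.000
~~(φ -> (ψ <-> φ)) = 1 − 0.000 = 1.000
ψ -> φ = min(1, 1 − 0.579 + 0.379) = min(1, 0.800) = 0.800
(ψ -> φ) -> ψ = min(1, 1 − 0.800 + 0.579) = min(1, 0.779) = 0.779
~((ψ -> φ) -> ψ) = 1 − 0.779 = 0.221
~~((ψ -> φ) -> ψ) = 1 − 0.221 = 0.779
~~(φ -> (ψ <-> φ)) <-> ~~((ψ -> φ) -> ψ) = 1 − |1.000 − 0.779| = 1 − 0.221 = 0.779
~(~~(φ -> (ψ <-> φ)) <-> ~~((ψ -> φ) -> ψ)) = 1 − 0.779 = 0.221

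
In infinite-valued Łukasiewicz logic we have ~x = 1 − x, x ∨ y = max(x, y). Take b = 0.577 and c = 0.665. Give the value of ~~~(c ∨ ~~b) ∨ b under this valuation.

~b = 1 − 0.577 = 0.423
~~b = 1 − 0.423 = 0.577
c ∨ ~~b = max(0.665, 0.577) = 0.665
~(c ∨ ~~b) = 1 − 0.665 = 0.335
~~(c ∨ ~~b) = 1 − 0.335 = 0.665
~~~(c ∨ ~~b) = 1 − 0.665 = 0.335
~~~(c ∨ ~~b) ∨ b = max(0.335, 0.577) = 0.577

0.577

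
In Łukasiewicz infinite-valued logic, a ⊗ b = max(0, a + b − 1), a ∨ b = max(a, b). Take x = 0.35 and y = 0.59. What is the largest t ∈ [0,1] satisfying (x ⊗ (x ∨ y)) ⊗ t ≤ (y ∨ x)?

x ∨ y = max(0.35, 0.59) = 0.59
x ⊗ (x ∨ y) = max(0, 0.35 + 0.59 − 1) = max(0, -0.06) = 0.00
So the left factor is x ⊗ (x ∨ y) = 0.00.
y ∨ x = max(0.59, 0.35) = 0.59
So the right-hand bound is y ∨ x = 0.59.
The residuum of the Łukasiewicz t-norm gives the supremum: min(1, 1 − 0.00 + 0.59).
1 − 0.00 + 0.59 = 1.59, so t = min(1, 1.59) = 1.00.
Check: 0.00 ⊗ 1.00 = max(0, 0.00) = 0.00 ≤ 0.59.

1.00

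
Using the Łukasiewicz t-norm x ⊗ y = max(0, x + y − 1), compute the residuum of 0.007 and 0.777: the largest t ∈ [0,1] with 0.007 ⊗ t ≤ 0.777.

1.000

The residuum of the Łukasiewicz t-norm gives the supremum: min(1, 1 − 0.007 + 0.777).
1 − 0.007 + 0.777 = 1.770, so t = min(1, 1.770) = 1.000.
Check: 0.007 ⊗ 1.000 = max(0, 0.007) = 0.007 ≤ 0.777.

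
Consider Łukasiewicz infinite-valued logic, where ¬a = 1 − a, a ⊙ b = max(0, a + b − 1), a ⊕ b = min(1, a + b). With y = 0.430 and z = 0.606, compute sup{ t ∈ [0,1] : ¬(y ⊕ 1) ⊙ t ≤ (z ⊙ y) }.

1.000

y ⊕ 1 = min(1, 0.430 + 1.000) = min(1, 1.430) = 1.000
¬(y ⊕ 1) = 1 − 1.000 = 0.000
So the left factor is ¬(y ⊕ 1) = 0.000.
z ⊙ y = max(0, 0.606 + 0.430 − 1) = max(0, 0.036) = 0.036
So the right-hand bound is z ⊙ y = 0.036.
The residuum of the Łukasiewicz t-norm gives the supremum: min(1, 1 − 0.000 + 0.036).
1 − 0.000 + 0.036 = 1.036, so t = min(1, 1.036) = 1.000.
Check: 0.000 ⊙ 1.000 = max(0, 0.000) = 0.000 ≤ 0.036.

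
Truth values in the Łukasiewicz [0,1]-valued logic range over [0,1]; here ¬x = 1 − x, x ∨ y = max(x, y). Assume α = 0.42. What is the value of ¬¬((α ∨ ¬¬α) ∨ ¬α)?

0.58

¬α = 1 − 0.42 = 0.58
¬¬α = 1 − 0.58 = 0.42
α ∨ ¬¬α = max(0.42, 0.42) = 0.42
(α ∨ ¬¬α) ∨ ¬α = max(0.42, 0.58) = 0.58
¬((α ∨ ¬¬α) ∨ ¬α) = 1 − 0.58 = 0.42
¬¬((α ∨ ¬¬α) ∨ ¬α) = 1 − 0.42 = 0.58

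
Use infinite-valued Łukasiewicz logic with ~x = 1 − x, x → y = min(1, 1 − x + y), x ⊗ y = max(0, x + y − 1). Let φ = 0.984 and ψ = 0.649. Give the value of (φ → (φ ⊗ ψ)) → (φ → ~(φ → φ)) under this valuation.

φ ⊗ ψ = max(0, 0.984 + 0.649 − 1) = max(0, 0.633) = 0.633
φ → (φ ⊗ ψ) = min(1, 1 − 0.984 + 0.633) = min(1, 0.649) = 0.649
φ → φ = min(1, 1 − 0.984 + 0.984) = min(1, 1.000) = 1.000
~(φ → φ) = 1 − 1.000 = 0.000
φ → ~(φ → φ) = min(1, 1 − 0.984 + 0.000) = min(1, 0.016) = 0.016
(φ → (φ ⊗ ψ)) → (φ → ~(φ → φ)) = min(1, 1 − 0.649 + 0.016) = min(1, 0.367) = 0.367

0.367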